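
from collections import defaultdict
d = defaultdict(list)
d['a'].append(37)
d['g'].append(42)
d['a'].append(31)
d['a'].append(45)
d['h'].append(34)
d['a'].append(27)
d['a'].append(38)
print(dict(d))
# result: {'a': [37, 31, 45, 27, 38], 'g': [42], 'h': [34]}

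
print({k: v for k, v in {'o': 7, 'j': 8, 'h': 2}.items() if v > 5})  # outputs {'o': 7, 'j': 8}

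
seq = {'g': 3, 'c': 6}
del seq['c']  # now {'g': 3}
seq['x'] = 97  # {'g': 3, 'x': 97}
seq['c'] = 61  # {'g': 3, 'x': 97, 'c': 61}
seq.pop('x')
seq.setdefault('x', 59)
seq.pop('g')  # 3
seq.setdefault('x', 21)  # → 59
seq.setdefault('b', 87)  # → 87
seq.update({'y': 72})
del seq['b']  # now {'c': 61, 'x': 59, 'y': 72}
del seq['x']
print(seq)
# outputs {'c': 61, 'y': 72}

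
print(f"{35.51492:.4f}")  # 35.5149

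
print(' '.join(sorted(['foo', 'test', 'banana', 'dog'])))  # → banana dog foo test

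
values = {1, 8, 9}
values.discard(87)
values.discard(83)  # {1, 8, 9}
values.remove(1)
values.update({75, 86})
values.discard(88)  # {8, 9, 75, 86}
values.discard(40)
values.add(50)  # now {8, 9, 50, 75, 86}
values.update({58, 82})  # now {8, 9, 50, 58, 75, 82, 86}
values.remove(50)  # {8, 9, 58, 75, 82, 86}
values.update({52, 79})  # {8, 9, 52, 58, 75, 79, 82, 86}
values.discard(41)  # {8, 9, 52, 58, 75, 79, 82, 86}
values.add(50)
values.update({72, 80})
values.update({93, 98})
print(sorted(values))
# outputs [8, 9, 50, 52, 58, 72, 75, 79, 80, 82, 86, 93, 98]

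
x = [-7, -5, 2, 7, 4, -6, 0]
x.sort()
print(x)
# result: [-7, -6, -5, 0, 2, 4, 7]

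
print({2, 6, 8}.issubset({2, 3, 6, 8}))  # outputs True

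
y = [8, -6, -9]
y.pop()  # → -9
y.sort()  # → [-6, 8]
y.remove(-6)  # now [8]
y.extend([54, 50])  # [8, 54, 50]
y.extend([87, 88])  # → [8, 54, 50, 87, 88]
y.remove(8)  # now [54, 50, 87, 88]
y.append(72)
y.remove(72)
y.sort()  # [50, 54, 87, 88]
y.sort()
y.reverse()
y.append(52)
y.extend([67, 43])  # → [88, 87, 54, 50, 52, 67, 43]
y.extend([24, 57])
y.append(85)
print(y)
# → [88, 87, 54, 50, 52, 67, 43, 24, 57, 85]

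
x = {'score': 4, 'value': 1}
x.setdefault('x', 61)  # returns 61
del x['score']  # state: {'value': 1, 'x': 61}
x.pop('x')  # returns 61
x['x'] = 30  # {'value': 1, 'x': 30}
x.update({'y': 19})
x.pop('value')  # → 1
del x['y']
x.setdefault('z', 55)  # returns 55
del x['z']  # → {'x': 30}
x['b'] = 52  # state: {'x': 30, 'b': 52}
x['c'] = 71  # {'x': 30, 'b': 52, 'c': 71}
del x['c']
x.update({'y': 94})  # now {'x': 30, 'b': 52, 'y': 94}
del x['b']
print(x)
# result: {'x': 30, 'y': 94}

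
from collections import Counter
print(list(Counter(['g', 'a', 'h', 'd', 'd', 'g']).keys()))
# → ['g', 'a', 'h', 'd']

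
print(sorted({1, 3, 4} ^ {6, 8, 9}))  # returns [1, 3, 4, 6, 8, 9]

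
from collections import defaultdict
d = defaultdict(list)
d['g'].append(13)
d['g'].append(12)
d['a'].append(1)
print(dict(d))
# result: {'g': [13, 12], 'a': [1]}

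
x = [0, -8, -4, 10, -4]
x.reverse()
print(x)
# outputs [-4, 10, -4, -8, 0]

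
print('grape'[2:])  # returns ape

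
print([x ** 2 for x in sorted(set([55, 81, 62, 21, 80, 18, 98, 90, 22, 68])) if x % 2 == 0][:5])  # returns [324, 484, 3844, 4624, 6400]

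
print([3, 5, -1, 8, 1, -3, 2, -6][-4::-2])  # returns [1, -1, 3]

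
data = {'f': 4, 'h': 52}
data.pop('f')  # 4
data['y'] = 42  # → {'h': 52, 'y': 42}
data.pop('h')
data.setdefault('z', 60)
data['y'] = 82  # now {'y': 82, 'z': 60}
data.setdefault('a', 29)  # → 29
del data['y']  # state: {'z': 60, 'a': 29}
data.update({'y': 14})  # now {'z': 60, 'a': 29, 'y': 14}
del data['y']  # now {'z': 60, 'a': 29}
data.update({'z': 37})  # {'z': 37, 'a': 29}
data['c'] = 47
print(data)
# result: {'z': 37, 'a': 29, 'c': 47}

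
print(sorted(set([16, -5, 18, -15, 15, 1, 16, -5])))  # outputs [-15, -5, 1, 15, 16, 18]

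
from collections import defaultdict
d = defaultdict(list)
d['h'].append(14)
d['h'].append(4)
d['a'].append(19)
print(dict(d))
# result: {'h': [14, 4], 'a': [19]}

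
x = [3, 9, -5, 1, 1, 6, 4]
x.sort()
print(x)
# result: [-5, 1, 1, 3, 4, 6, 9]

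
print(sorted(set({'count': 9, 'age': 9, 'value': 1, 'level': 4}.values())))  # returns [1, 4, 9]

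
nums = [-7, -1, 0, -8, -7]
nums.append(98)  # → [-7, -1, 0, -8, -7, 98]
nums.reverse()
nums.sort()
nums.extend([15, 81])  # [-8, -7, -7, -1, 0, 98, 15, 81]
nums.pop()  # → 81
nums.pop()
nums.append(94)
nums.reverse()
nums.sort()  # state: [-8, -7, -7, -1, 0, 94, 98]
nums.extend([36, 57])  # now [-8, -7, -7, -1, 0, 94, 98, 36, 57]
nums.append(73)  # [-8, -7, -7, -1, 0, 94, 98, 36, 57, 73]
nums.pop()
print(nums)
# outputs [-8, -7, -7, -1, 0, 94, 98, 36, 57]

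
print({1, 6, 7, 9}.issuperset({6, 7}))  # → True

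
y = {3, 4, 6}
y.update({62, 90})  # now {3, 4, 6, 62, 90}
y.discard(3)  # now {4, 6, 62, 90}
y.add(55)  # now {4, 6, 55, 62, 90}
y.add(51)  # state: {4, 6, 51, 55, 62, 90}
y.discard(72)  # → {4, 6, 51, 55, 62, 90}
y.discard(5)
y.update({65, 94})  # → {4, 6, 51, 55, 62, 65, 90, 94}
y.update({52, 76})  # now {4, 6, 51, 52, 55, 62, 65, 76, 90, 94}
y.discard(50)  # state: {4, 6, 51, 52, 55, 62, 65, 76, 90, 94}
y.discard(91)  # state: {4, 6, 51, 52, 55, 62, 65, 76, 90, 94}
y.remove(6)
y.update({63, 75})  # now {4, 51, 52, 55, 62, 63, 65, 75, 76, 90, 94}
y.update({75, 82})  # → {4, 51, 52, 55, 62, 63, 65, 75, 76, 82, 90, 94}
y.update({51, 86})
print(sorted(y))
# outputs [4, 51, 52, 55, 62, 63, 65, 75, 76, 82, 86, 90, 94]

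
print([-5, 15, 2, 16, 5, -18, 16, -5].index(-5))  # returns 0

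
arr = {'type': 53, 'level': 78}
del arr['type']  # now {'level': 78}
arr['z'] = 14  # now {'level': 78, 'z': 14}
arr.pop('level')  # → 78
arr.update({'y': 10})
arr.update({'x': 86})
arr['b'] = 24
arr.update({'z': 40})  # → {'z': 40, 'y': 10, 'x': 86, 'b': 24}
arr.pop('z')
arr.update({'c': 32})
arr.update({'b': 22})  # {'y': 10, 'x': 86, 'b': 22, 'c': 32}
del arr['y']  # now {'x': 86, 'b': 22, 'c': 32}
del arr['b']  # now {'x': 86, 'c': 32}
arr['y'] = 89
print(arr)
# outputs {'x': 86, 'c': 32, 'y': 89}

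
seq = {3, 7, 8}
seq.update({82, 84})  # {3, 7, 8, 82, 84}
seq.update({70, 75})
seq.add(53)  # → {3, 7, 8, 53, 70, 75, 82, 84}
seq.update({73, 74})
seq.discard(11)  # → {3, 7, 8, 53, 70, 73, 74, 75, 82, 84}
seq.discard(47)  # {3, 7, 8, 53, 70, 73, 74, 75, 82, 84}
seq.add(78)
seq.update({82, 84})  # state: {3, 7, 8, 53, 70, 73, 74, 75, 78, 82, 84}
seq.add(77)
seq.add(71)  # {3, 7, 8, 53, 70, 71, 73, 74, 75, 77, 78, 82, 84}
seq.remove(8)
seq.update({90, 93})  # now {3, 7, 53, 70, 71, 73, 74, 75, 77, 78, 82, 84, 90, 93}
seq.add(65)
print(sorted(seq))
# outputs [3, 7, 53, 65, 70, 71, 73, 74, 75, 77, 78, 82, 84, 90, 93]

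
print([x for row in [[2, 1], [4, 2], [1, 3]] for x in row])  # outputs [2, 1, 4, 2, 1, 3]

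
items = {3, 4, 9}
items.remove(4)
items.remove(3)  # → {9}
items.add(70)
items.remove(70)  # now {9}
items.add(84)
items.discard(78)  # {9, 84}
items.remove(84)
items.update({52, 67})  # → {9, 52, 67}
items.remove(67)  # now {9, 52}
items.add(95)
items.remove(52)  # {9, 95}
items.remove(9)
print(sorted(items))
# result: [95]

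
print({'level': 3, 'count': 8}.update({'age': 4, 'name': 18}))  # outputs None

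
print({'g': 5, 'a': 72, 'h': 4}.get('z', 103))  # 103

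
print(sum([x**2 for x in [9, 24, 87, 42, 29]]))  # 10831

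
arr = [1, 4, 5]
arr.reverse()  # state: [5, 4, 1]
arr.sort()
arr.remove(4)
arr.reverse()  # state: [5, 1]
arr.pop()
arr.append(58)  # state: [5, 58]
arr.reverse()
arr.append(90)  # [58, 5, 90]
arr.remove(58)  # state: [5, 90]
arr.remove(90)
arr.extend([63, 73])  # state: [5, 63, 73]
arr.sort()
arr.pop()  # 73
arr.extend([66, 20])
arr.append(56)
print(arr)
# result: [5, 63, 66, 20, 56]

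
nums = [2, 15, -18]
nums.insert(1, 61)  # [2, 61, 15, -18]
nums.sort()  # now [-18, 2, 15, 61]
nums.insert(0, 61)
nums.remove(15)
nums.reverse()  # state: [61, 2, -18, 61]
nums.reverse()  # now [61, -18, 2, 61]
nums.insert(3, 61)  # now [61, -18, 2, 61, 61]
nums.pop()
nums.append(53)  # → [61, -18, 2, 61, 53]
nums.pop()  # 53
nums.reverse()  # [61, 2, -18, 61]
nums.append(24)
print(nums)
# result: [61, 2, -18, 61, 24]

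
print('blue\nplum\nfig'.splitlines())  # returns ['blue', 'plum', 'fig']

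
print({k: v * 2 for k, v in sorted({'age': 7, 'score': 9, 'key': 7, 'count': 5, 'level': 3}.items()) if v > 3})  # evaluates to {'age': 14, 'count': 10, 'key': 14, 'score': 18}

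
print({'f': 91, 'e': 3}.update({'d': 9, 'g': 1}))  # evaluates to None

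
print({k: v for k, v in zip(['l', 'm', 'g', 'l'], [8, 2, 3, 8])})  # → {'l': 8, 'm': 2, 'g': 3}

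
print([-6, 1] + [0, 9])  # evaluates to [-6, 1, 0, 9]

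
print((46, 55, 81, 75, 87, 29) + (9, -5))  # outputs (46, 55, 81, 75, 87, 29, 9, -5)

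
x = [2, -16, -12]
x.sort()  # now [-16, -12, 2]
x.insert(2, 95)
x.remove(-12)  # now [-16, 95, 2]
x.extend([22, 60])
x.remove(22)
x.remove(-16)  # [95, 2, 60]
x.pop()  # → 60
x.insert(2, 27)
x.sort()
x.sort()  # [2, 27, 95]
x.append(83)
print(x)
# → [2, 27, 95, 83]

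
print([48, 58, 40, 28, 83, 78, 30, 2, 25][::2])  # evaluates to [48, 40, 83, 30, 25]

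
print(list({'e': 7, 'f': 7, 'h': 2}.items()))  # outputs [('e', 7), ('f', 7), ('h', 2)]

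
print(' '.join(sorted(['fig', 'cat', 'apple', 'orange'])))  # apple cat fig orange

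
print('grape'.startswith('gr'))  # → True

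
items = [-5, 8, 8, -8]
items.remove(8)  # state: [-5, 8, -8]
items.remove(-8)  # [-5, 8]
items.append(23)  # [-5, 8, 23]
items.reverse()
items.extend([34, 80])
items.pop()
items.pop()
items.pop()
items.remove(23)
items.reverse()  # [8]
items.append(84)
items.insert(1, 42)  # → [8, 42, 84]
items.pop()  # 84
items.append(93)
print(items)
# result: [8, 42, 93]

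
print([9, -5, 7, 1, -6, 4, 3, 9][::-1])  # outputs [9, 3, 4, -6, 1, 7, -5, 9]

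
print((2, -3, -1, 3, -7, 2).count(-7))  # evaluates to 1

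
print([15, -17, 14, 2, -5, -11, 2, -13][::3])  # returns [15, 2, 2]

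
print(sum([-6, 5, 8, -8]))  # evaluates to -1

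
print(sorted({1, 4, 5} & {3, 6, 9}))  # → []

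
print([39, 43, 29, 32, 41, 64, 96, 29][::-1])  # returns [29, 96, 64, 41, 32, 29, 43, 39]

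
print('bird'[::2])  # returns br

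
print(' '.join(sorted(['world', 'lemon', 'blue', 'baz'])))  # baz blue lemon world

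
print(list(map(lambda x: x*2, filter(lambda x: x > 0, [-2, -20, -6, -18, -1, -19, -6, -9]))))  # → []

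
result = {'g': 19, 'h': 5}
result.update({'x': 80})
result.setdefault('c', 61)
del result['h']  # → {'g': 19, 'x': 80, 'c': 61}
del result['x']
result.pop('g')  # 19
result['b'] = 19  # {'c': 61, 'b': 19}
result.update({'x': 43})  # {'c': 61, 'b': 19, 'x': 43}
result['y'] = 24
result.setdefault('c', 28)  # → 61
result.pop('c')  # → 61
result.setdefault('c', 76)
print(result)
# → {'b': 19, 'x': 43, 'y': 24, 'c': 76}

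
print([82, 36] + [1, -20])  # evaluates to [82, 36, 1, -20]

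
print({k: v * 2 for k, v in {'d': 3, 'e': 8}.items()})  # {'d': 6, 'e': 16}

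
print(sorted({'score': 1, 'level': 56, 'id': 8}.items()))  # [('id', 8), ('level', 56), ('score', 1)]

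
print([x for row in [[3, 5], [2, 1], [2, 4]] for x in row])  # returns [3, 5, 2, 1, 2, 4]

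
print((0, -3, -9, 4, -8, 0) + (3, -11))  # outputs (0, -3, -9, 4, -8, 0, 3, -11)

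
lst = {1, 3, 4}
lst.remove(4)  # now {1, 3}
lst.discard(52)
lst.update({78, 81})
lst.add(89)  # {1, 3, 78, 81, 89}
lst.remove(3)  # {1, 78, 81, 89}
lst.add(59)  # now {1, 59, 78, 81, 89}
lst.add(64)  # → {1, 59, 64, 78, 81, 89}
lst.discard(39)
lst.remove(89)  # {1, 59, 64, 78, 81}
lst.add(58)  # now {1, 58, 59, 64, 78, 81}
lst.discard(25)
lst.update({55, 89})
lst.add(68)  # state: {1, 55, 58, 59, 64, 68, 78, 81, 89}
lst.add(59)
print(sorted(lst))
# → [1, 55, 58, 59, 64, 68, 78, 81, 89]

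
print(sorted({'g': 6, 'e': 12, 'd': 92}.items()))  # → [('d', 92), ('e', 12), ('g', 6)]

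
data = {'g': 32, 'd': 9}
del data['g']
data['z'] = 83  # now {'d': 9, 'z': 83}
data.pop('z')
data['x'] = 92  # {'d': 9, 'x': 92}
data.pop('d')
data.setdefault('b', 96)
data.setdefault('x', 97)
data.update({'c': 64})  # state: {'x': 92, 'b': 96, 'c': 64}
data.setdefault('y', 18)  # 18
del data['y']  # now {'x': 92, 'b': 96, 'c': 64}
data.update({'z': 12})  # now {'x': 92, 'b': 96, 'c': 64, 'z': 12}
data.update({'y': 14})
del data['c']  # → {'x': 92, 'b': 96, 'z': 12, 'y': 14}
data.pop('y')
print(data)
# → {'x': 92, 'b': 96, 'z': 12}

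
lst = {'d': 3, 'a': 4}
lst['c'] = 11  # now {'d': 3, 'a': 4, 'c': 11}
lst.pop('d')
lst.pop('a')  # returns 4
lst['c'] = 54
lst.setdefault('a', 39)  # 39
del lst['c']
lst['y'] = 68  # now {'a': 39, 'y': 68}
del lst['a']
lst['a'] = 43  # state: {'y': 68, 'a': 43}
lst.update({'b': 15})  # {'y': 68, 'a': 43, 'b': 15}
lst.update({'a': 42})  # {'y': 68, 'a': 42, 'b': 15}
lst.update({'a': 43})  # {'y': 68, 'a': 43, 'b': 15}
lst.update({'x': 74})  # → {'y': 68, 'a': 43, 'b': 15, 'x': 74}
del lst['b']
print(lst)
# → {'y': 68, 'a': 43, 'x': 74}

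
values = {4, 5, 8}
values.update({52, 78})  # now {4, 5, 8, 52, 78}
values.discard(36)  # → {4, 5, 8, 52, 78}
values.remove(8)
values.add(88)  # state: {4, 5, 52, 78, 88}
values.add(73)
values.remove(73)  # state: {4, 5, 52, 78, 88}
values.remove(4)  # {5, 52, 78, 88}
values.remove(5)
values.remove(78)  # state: {52, 88}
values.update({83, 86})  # {52, 83, 86, 88}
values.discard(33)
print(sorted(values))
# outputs [52, 83, 86, 88]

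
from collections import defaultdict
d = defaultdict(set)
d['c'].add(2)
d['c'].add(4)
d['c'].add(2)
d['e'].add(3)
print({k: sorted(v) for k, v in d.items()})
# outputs {'c': [2, 4], 'e': [3]}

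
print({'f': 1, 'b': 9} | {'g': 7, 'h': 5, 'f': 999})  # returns {'f': 999, 'b': 9, 'g': 7, 'h': 5}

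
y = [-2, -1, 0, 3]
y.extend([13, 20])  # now [-2, -1, 0, 3, 13, 20]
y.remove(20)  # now [-2, -1, 0, 3, 13]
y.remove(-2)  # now [-1, 0, 3, 13]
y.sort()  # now [-1, 0, 3, 13]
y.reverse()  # [13, 3, 0, -1]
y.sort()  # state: [-1, 0, 3, 13]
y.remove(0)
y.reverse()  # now [13, 3, -1]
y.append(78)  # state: [13, 3, -1, 78]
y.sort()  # [-1, 3, 13, 78]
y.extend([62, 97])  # [-1, 3, 13, 78, 62, 97]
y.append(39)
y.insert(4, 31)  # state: [-1, 3, 13, 78, 31, 62, 97, 39]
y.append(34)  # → [-1, 3, 13, 78, 31, 62, 97, 39, 34]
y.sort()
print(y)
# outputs [-1, 3, 13, 31, 34, 39, 62, 78, 97]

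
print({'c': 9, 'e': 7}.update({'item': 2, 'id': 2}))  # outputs None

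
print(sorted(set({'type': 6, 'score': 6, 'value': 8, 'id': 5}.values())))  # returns [5, 6, 8]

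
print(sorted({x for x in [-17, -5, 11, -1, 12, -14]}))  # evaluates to [-17, -14, -5, -1, 11, 12]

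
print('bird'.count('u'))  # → 0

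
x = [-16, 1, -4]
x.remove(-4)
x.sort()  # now [-16, 1]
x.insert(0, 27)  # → [27, -16, 1]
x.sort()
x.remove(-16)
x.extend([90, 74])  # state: [1, 27, 90, 74]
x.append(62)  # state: [1, 27, 90, 74, 62]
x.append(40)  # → [1, 27, 90, 74, 62, 40]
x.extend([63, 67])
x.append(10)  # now [1, 27, 90, 74, 62, 40, 63, 67, 10]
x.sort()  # [1, 10, 27, 40, 62, 63, 67, 74, 90]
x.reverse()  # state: [90, 74, 67, 63, 62, 40, 27, 10, 1]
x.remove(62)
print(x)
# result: [90, 74, 67, 63, 40, 27, 10, 1]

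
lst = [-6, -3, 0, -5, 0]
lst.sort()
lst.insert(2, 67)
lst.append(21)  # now [-6, -5, 67, -3, 0, 0, 21]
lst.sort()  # [-6, -5, -3, 0, 0, 21, 67]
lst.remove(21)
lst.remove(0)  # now [-6, -5, -3, 0, 67]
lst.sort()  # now [-6, -5, -3, 0, 67]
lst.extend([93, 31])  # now [-6, -5, -3, 0, 67, 93, 31]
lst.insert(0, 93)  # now [93, -6, -5, -3, 0, 67, 93, 31]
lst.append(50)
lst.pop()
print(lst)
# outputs [93, -6, -5, -3, 0, 67, 93, 31]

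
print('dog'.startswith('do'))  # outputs True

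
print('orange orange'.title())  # Orange Orange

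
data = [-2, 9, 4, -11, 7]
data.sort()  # [-11, -2, 4, 7, 9]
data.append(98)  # [-11, -2, 4, 7, 9, 98]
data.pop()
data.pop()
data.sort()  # [-11, -2, 4, 7]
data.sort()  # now [-11, -2, 4, 7]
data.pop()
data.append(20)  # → [-11, -2, 4, 20]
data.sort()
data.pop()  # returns 20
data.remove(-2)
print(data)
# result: [-11, 4]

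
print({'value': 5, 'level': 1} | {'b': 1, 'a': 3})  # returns {'value': 5, 'level': 1, 'b': 1, 'a': 3}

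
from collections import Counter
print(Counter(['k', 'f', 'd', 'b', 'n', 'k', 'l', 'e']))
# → Counter({'k': 2, 'f': 1, 'd': 1, 'b': 1, 'n': 1, 'l': 1, 'e': 1})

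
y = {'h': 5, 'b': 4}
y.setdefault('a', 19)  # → 19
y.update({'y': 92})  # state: {'h': 5, 'b': 4, 'a': 19, 'y': 92}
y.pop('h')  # 5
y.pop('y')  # 92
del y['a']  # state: {'b': 4}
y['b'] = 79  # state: {'b': 79}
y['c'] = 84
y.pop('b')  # 79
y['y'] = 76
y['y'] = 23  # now {'c': 84, 'y': 23}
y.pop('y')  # 23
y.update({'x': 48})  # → {'c': 84, 'x': 48}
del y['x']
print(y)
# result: {'c': 84}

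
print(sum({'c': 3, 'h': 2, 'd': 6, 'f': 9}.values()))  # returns 20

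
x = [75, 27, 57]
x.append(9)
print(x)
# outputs [75, 27, 57, 9]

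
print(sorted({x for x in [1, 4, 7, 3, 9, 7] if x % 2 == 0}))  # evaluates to [4]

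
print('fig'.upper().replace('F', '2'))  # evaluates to 2IG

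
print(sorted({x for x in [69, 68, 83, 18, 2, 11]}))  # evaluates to [2, 11, 18, 68, 69, 83]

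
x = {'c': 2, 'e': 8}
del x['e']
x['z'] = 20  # {'c': 2, 'z': 20}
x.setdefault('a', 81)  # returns 81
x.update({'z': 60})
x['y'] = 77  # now {'c': 2, 'z': 60, 'a': 81, 'y': 77}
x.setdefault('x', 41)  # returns 41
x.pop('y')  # 77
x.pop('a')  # 81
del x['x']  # {'c': 2, 'z': 60}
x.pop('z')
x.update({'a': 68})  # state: {'c': 2, 'a': 68}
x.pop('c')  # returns 2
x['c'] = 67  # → {'a': 68, 'c': 67}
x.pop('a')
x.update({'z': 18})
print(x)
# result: {'c': 67, 'z': 18}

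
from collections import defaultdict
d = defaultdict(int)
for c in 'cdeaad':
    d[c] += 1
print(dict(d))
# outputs {'c': 1, 'd': 2, 'e': 1, 'a': 2}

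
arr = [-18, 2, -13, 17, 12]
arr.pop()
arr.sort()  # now [-18, -13, 2, 17]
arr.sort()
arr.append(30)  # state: [-18, -13, 2, 17, 30]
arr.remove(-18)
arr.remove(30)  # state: [-13, 2, 17]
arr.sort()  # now [-13, 2, 17]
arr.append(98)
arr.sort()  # [-13, 2, 17, 98]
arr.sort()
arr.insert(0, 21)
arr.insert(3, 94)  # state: [21, -13, 2, 94, 17, 98]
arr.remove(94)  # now [21, -13, 2, 17, 98]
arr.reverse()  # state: [98, 17, 2, -13, 21]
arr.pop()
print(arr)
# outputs [98, 17, 2, -13]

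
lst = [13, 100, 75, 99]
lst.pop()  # 99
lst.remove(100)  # [13, 75]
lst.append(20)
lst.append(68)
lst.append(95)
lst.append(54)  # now [13, 75, 20, 68, 95, 54]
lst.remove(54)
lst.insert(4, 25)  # [13, 75, 20, 68, 25, 95]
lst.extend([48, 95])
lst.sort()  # [13, 20, 25, 48, 68, 75, 95, 95]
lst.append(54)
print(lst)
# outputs [13, 20, 25, 48, 68, 75, 95, 95, 54]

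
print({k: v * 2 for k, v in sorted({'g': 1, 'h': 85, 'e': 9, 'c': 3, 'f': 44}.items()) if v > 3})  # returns {'e': 18, 'f': 88, 'h': 170}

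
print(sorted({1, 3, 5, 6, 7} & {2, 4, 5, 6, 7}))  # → [5, 6, 7]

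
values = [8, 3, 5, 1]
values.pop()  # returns 1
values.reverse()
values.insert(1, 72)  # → [5, 72, 3, 8]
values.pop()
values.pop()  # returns 3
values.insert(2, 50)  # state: [5, 72, 50]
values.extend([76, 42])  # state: [5, 72, 50, 76, 42]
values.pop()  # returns 42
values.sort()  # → [5, 50, 72, 76]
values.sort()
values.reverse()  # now [76, 72, 50, 5]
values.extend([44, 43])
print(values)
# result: [76, 72, 50, 5, 44, 43]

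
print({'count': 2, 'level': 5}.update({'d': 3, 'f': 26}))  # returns None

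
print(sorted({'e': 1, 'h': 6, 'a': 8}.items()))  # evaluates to [('a', 8), ('e', 1), ('h', 6)]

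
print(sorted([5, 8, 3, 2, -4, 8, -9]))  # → [-9, -4, 2, 3, 5, 8, 8]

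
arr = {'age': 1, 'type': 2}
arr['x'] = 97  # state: {'age': 1, 'type': 2, 'x': 97}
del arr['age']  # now {'type': 2, 'x': 97}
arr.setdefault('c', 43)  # 43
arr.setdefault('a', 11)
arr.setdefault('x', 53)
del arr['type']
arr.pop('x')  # 97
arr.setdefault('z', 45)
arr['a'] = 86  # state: {'c': 43, 'a': 86, 'z': 45}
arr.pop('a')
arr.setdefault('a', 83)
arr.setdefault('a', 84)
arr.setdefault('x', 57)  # 57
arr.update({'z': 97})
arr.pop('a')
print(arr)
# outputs {'c': 43, 'z': 97, 'x': 57}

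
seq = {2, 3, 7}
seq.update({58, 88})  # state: {2, 3, 7, 58, 88}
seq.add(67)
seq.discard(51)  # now {2, 3, 7, 58, 67, 88}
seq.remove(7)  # {2, 3, 58, 67, 88}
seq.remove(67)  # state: {2, 3, 58, 88}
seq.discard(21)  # {2, 3, 58, 88}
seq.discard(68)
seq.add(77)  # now {2, 3, 58, 77, 88}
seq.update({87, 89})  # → {2, 3, 58, 77, 87, 88, 89}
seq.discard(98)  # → {2, 3, 58, 77, 87, 88, 89}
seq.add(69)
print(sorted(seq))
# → [2, 3, 58, 69, 77, 87, 88, 89]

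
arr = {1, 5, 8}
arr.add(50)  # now {1, 5, 8, 50}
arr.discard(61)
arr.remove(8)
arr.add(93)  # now {1, 5, 50, 93}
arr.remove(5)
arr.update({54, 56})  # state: {1, 50, 54, 56, 93}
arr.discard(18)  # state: {1, 50, 54, 56, 93}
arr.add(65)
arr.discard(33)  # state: {1, 50, 54, 56, 65, 93}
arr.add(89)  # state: {1, 50, 54, 56, 65, 89, 93}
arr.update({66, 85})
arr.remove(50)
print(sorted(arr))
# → [1, 54, 56, 65, 66, 85, 89, 93]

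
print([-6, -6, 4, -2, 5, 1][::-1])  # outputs [1, 5, -2, 4, -6, -6]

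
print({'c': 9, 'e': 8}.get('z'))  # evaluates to None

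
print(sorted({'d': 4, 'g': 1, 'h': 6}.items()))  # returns [('d', 4), ('g', 1), ('h', 6)]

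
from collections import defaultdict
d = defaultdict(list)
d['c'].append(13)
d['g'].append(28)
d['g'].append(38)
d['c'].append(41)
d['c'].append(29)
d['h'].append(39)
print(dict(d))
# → {'c': [13, 41, 29], 'g': [28, 38], 'h': [39]}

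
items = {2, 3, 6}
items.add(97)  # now {2, 3, 6, 97}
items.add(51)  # {2, 3, 6, 51, 97}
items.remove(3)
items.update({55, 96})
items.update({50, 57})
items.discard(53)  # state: {2, 6, 50, 51, 55, 57, 96, 97}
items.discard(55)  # {2, 6, 50, 51, 57, 96, 97}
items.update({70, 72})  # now {2, 6, 50, 51, 57, 70, 72, 96, 97}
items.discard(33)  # {2, 6, 50, 51, 57, 70, 72, 96, 97}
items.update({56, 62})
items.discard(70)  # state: {2, 6, 50, 51, 56, 57, 62, 72, 96, 97}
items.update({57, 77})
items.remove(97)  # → {2, 6, 50, 51, 56, 57, 62, 72, 77, 96}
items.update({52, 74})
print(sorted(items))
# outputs [2, 6, 50, 51, 52, 56, 57, 62, 72, 74, 77, 96]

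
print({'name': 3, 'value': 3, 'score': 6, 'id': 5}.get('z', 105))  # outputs 105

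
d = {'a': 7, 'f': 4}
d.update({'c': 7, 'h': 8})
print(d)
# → {'a': 7, 'f': 4, 'c': 7, 'h': 8}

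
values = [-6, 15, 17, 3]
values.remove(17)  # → [-6, 15, 3]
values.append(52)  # [-6, 15, 3, 52]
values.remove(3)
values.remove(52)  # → [-6, 15]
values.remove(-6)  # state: [15]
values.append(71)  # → [15, 71]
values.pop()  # 71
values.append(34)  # [15, 34]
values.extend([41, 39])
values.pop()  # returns 39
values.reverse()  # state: [41, 34, 15]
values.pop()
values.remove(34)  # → [41]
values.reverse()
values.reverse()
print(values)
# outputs [41]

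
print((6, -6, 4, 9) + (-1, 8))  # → (6, -6, 4, 9, -1, 8)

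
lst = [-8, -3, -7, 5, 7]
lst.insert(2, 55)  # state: [-8, -3, 55, -7, 5, 7]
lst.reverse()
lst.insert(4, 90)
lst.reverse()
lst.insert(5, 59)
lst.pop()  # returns 7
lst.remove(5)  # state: [-8, -3, 90, 55, -7, 59]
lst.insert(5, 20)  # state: [-8, -3, 90, 55, -7, 20, 59]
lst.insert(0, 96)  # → [96, -8, -3, 90, 55, -7, 20, 59]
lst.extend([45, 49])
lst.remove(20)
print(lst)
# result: [96, -8, -3, 90, 55, -7, 59, 45, 49]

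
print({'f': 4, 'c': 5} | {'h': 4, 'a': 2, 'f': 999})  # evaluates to {'f': 999, 'c': 5, 'h': 4, 'a': 2}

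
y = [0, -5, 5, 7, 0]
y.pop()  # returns 0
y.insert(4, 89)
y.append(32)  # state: [0, -5, 5, 7, 89, 32]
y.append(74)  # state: [0, -5, 5, 7, 89, 32, 74]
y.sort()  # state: [-5, 0, 5, 7, 32, 74, 89]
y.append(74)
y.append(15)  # [-5, 0, 5, 7, 32, 74, 89, 74, 15]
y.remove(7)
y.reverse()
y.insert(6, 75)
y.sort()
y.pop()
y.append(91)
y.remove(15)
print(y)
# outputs [-5, 0, 5, 32, 74, 74, 75, 91]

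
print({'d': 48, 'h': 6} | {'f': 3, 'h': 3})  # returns {'d': 48, 'h': 3, 'f': 3}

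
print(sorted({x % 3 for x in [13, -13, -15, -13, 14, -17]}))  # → [0, 1, 2]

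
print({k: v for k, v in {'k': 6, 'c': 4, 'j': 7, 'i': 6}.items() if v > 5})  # {'k': 6, 'j': 7, 'i': 6}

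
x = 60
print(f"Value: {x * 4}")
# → Value: 240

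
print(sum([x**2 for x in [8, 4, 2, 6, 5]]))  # 145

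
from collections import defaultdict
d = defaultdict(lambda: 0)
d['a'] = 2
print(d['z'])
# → 0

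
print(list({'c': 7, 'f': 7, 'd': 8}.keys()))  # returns ['c', 'f', 'd']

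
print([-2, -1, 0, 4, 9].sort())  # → None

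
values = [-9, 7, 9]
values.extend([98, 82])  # [-9, 7, 9, 98, 82]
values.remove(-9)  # [7, 9, 98, 82]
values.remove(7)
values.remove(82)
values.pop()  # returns 98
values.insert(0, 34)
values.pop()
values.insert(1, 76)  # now [34, 76]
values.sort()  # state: [34, 76]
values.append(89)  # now [34, 76, 89]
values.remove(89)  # [34, 76]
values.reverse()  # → [76, 34]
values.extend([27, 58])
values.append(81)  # [76, 34, 27, 58, 81]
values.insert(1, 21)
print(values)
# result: [76, 21, 34, 27, 58, 81]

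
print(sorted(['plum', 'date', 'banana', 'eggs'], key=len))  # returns ['plum', 'date', 'eggs', 'banana']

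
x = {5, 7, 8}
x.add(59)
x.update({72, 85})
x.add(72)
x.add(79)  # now {5, 7, 8, 59, 72, 79, 85}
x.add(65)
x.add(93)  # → {5, 7, 8, 59, 65, 72, 79, 85, 93}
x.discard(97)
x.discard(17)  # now {5, 7, 8, 59, 65, 72, 79, 85, 93}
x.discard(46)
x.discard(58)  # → {5, 7, 8, 59, 65, 72, 79, 85, 93}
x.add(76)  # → {5, 7, 8, 59, 65, 72, 76, 79, 85, 93}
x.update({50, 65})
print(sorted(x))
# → [5, 7, 8, 50, 59, 65, 72, 76, 79, 85, 93]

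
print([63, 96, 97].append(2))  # None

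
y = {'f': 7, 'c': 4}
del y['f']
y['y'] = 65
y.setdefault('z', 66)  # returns 66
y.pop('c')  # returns 4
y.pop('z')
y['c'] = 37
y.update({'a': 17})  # {'y': 65, 'c': 37, 'a': 17}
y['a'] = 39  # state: {'y': 65, 'c': 37, 'a': 39}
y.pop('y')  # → 65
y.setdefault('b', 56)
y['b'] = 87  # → {'c': 37, 'a': 39, 'b': 87}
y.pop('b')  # 87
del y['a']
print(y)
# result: {'c': 37}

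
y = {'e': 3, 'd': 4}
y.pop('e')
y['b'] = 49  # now {'d': 4, 'b': 49}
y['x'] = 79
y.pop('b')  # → 49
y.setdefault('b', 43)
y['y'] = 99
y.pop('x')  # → 79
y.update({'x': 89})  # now {'d': 4, 'b': 43, 'y': 99, 'x': 89}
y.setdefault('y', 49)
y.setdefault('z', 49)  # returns 49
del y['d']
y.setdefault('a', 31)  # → 31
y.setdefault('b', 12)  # 43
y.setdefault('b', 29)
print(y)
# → {'b': 43, 'y': 99, 'x': 89, 'z': 49, 'a': 31}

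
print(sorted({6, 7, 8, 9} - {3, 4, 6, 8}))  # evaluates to [7, 9]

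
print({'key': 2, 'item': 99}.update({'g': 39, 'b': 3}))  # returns None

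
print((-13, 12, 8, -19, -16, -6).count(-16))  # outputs 1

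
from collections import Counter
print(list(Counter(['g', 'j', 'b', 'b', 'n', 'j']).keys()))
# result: ['g', 'j', 'b', 'n']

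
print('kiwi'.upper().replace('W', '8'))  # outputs KI8I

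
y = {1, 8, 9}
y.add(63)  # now {1, 8, 9, 63}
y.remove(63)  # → {1, 8, 9}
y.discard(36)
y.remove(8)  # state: {1, 9}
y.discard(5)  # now {1, 9}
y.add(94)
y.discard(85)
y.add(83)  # {1, 9, 83, 94}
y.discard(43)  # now {1, 9, 83, 94}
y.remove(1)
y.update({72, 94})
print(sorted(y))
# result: [9, 72, 83, 94]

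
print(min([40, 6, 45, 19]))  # 6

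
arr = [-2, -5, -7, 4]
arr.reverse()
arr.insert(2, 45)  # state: [4, -7, 45, -5, -2]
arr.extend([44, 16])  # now [4, -7, 45, -5, -2, 44, 16]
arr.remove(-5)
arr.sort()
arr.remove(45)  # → [-7, -2, 4, 16, 44]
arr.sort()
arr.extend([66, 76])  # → [-7, -2, 4, 16, 44, 66, 76]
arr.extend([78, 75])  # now [-7, -2, 4, 16, 44, 66, 76, 78, 75]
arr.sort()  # [-7, -2, 4, 16, 44, 66, 75, 76, 78]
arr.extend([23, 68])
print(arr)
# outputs [-7, -2, 4, 16, 44, 66, 75, 76, 78, 23, 68]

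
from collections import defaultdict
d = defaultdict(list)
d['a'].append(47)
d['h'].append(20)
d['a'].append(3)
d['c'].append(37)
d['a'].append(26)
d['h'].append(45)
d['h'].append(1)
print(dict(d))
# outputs {'a': [47, 3, 26], 'h': [20, 45, 1], 'c': [37]}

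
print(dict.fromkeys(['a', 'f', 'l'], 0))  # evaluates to {'a': 0, 'f': 0, 'l': 0}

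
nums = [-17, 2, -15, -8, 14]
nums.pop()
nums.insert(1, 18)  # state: [-17, 18, 2, -15, -8]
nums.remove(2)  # [-17, 18, -15, -8]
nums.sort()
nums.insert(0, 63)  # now [63, -17, -15, -8, 18]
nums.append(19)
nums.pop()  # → 19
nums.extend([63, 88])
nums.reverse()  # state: [88, 63, 18, -8, -15, -17, 63]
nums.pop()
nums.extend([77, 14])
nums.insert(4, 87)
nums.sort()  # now [-17, -15, -8, 14, 18, 63, 77, 87, 88]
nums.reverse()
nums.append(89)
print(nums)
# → [88, 87, 77, 63, 18, 14, -8, -15, -17, 89]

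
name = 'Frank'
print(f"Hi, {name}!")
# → Hi, Frank!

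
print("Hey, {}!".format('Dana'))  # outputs Hey, Dana!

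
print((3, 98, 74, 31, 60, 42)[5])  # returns 42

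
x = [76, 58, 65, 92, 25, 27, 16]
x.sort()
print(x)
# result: [16, 25, 27, 58, 65, 76, 92]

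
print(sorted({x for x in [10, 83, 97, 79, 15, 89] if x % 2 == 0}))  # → [10]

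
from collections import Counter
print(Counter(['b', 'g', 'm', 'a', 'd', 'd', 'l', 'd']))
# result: Counter({'d': 3, 'b': 1, 'g': 1, 'm': 1, 'a': 1, 'l': 1})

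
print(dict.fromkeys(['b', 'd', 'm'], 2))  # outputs {'b': 2, 'd': 2, 'm': 2}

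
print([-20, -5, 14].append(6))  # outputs None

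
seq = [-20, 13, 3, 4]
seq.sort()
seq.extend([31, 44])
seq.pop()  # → 44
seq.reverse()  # [31, 13, 4, 3, -20]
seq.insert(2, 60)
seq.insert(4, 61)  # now [31, 13, 60, 4, 61, 3, -20]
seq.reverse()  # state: [-20, 3, 61, 4, 60, 13, 31]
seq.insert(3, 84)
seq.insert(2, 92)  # [-20, 3, 92, 61, 84, 4, 60, 13, 31]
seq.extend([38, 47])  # [-20, 3, 92, 61, 84, 4, 60, 13, 31, 38, 47]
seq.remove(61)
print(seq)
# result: [-20, 3, 92, 84, 4, 60, 13, 31, 38, 47]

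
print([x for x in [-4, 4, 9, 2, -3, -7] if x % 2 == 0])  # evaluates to [-4, 4, 2]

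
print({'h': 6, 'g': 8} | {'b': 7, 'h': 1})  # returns {'h': 1, 'g': 8, 'b': 7}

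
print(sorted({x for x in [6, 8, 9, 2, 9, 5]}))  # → [2, 5, 6, 8, 9]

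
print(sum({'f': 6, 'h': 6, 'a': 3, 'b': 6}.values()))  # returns 21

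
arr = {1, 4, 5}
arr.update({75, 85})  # {1, 4, 5, 75, 85}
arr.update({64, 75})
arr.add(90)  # {1, 4, 5, 64, 75, 85, 90}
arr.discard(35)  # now {1, 4, 5, 64, 75, 85, 90}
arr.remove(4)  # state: {1, 5, 64, 75, 85, 90}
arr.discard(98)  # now {1, 5, 64, 75, 85, 90}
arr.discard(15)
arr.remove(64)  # {1, 5, 75, 85, 90}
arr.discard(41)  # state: {1, 5, 75, 85, 90}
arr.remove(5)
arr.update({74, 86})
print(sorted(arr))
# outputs [1, 74, 75, 85, 86, 90]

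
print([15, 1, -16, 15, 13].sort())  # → None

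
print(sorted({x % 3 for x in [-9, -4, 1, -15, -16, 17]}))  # [0, 1, 2]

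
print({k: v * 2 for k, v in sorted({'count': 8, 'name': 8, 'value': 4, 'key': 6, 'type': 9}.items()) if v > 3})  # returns {'count': 16, 'key': 12, 'name': 16, 'type': 18, 'value': 8}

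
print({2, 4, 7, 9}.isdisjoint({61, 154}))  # True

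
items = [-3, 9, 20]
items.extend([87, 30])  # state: [-3, 9, 20, 87, 30]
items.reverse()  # [30, 87, 20, 9, -3]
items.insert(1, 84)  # [30, 84, 87, 20, 9, -3]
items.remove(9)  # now [30, 84, 87, 20, -3]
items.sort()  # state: [-3, 20, 30, 84, 87]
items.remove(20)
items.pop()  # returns 87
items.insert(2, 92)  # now [-3, 30, 92, 84]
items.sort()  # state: [-3, 30, 84, 92]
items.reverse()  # [92, 84, 30, -3]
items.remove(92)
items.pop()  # -3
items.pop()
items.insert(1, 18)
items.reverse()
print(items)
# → [18, 84]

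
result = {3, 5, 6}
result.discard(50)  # {3, 5, 6}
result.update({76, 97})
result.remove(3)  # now {5, 6, 76, 97}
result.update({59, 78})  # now {5, 6, 59, 76, 78, 97}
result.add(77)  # {5, 6, 59, 76, 77, 78, 97}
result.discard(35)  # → {5, 6, 59, 76, 77, 78, 97}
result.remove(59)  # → {5, 6, 76, 77, 78, 97}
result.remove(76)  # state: {5, 6, 77, 78, 97}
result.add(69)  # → {5, 6, 69, 77, 78, 97}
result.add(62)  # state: {5, 6, 62, 69, 77, 78, 97}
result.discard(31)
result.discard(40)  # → {5, 6, 62, 69, 77, 78, 97}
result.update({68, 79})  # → {5, 6, 62, 68, 69, 77, 78, 79, 97}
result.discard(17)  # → {5, 6, 62, 68, 69, 77, 78, 79, 97}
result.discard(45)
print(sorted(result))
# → [5, 6, 62, 68, 69, 77, 78, 79, 97]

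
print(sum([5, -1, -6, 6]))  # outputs 4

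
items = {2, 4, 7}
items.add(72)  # {2, 4, 7, 72}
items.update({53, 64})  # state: {2, 4, 7, 53, 64, 72}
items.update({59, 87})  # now {2, 4, 7, 53, 59, 64, 72, 87}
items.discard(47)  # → {2, 4, 7, 53, 59, 64, 72, 87}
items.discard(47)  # {2, 4, 7, 53, 59, 64, 72, 87}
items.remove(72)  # {2, 4, 7, 53, 59, 64, 87}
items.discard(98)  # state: {2, 4, 7, 53, 59, 64, 87}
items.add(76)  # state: {2, 4, 7, 53, 59, 64, 76, 87}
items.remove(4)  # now {2, 7, 53, 59, 64, 76, 87}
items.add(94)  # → {2, 7, 53, 59, 64, 76, 87, 94}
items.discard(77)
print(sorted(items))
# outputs [2, 7, 53, 59, 64, 76, 87, 94]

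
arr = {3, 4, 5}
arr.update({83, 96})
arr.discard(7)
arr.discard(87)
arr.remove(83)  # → {3, 4, 5, 96}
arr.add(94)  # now {3, 4, 5, 94, 96}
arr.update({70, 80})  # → {3, 4, 5, 70, 80, 94, 96}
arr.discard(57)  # {3, 4, 5, 70, 80, 94, 96}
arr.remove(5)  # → {3, 4, 70, 80, 94, 96}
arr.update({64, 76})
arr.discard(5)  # {3, 4, 64, 70, 76, 80, 94, 96}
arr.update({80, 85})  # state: {3, 4, 64, 70, 76, 80, 85, 94, 96}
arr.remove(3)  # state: {4, 64, 70, 76, 80, 85, 94, 96}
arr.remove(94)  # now {4, 64, 70, 76, 80, 85, 96}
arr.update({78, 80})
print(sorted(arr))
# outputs [4, 64, 70, 76, 78, 80, 85, 96]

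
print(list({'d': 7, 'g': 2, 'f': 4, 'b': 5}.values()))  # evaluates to [7, 2, 4, 5]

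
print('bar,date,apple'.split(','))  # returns ['bar', 'date', 'apple']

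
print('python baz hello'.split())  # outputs ['python', 'baz', 'hello']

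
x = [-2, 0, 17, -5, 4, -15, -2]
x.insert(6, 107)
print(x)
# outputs [-2, 0, 17, -5, 4, -15, 107, -2]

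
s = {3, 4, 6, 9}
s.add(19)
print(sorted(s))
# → [3, 4, 6, 9, 19]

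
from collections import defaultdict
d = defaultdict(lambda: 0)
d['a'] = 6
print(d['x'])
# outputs 0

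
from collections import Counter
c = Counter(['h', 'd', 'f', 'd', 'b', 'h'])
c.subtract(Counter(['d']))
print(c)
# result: Counter({'h': 2, 'd': 1, 'f': 1, 'b': 1})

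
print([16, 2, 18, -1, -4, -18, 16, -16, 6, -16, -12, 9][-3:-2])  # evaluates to [-16]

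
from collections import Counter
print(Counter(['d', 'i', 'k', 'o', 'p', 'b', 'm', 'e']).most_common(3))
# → [('d', 1), ('i', 1), ('k', 1)]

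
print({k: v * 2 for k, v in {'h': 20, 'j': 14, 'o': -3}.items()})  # {'h': 40, 'j': 28, 'o': -6}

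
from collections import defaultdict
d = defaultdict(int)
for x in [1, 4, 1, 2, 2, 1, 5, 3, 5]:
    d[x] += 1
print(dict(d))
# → {1: 3, 4: 1, 2: 2, 5: 2, 3: 1}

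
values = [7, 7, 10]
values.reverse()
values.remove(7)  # [10, 7]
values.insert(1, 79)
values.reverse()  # [7, 79, 10]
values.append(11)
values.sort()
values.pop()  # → 79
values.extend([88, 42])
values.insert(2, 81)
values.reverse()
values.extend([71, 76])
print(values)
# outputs [42, 88, 11, 81, 10, 7, 71, 76]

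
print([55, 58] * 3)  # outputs [55, 58, 55, 58, 55, 58]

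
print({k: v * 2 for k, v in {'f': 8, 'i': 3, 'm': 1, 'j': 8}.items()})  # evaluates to {'f': 16, 'i': 6, 'm': 2, 'j': 16}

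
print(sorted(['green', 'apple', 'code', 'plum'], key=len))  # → ['code', 'plum', 'green', 'apple']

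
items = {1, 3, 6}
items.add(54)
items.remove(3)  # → {1, 6, 54}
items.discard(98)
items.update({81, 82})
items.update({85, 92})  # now {1, 6, 54, 81, 82, 85, 92}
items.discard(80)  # {1, 6, 54, 81, 82, 85, 92}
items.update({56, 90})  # {1, 6, 54, 56, 81, 82, 85, 90, 92}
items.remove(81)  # {1, 6, 54, 56, 82, 85, 90, 92}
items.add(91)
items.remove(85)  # {1, 6, 54, 56, 82, 90, 91, 92}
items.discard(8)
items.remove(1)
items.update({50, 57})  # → {6, 50, 54, 56, 57, 82, 90, 91, 92}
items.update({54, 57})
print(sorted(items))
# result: [6, 50, 54, 56, 57, 82, 90, 91, 92]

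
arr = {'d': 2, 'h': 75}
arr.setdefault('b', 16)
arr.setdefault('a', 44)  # 44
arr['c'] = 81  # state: {'d': 2, 'h': 75, 'b': 16, 'a': 44, 'c': 81}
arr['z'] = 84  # {'d': 2, 'h': 75, 'b': 16, 'a': 44, 'c': 81, 'z': 84}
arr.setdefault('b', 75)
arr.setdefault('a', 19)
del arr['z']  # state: {'d': 2, 'h': 75, 'b': 16, 'a': 44, 'c': 81}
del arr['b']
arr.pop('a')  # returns 44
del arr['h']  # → {'d': 2, 'c': 81}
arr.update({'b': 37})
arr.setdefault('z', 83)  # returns 83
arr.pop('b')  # 37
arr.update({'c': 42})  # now {'d': 2, 'c': 42, 'z': 83}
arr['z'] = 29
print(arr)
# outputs {'d': 2, 'c': 42, 'z': 29}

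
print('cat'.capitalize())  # Cat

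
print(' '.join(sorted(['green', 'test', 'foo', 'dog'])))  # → dog foo green test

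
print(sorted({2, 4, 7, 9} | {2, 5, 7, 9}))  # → [2, 4, 5, 7, 9]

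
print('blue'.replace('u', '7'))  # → bl7e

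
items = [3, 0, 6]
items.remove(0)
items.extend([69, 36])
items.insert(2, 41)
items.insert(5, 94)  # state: [3, 6, 41, 69, 36, 94]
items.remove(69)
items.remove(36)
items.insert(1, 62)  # [3, 62, 6, 41, 94]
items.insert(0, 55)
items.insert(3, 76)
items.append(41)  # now [55, 3, 62, 76, 6, 41, 94, 41]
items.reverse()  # [41, 94, 41, 6, 76, 62, 3, 55]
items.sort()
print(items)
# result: [3, 6, 41, 41, 55, 62, 76, 94]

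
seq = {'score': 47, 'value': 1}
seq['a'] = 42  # {'score': 47, 'value': 1, 'a': 42}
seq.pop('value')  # 1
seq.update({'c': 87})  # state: {'score': 47, 'a': 42, 'c': 87}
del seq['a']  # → {'score': 47, 'c': 87}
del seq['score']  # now {'c': 87}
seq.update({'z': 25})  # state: {'c': 87, 'z': 25}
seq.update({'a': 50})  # {'c': 87, 'z': 25, 'a': 50}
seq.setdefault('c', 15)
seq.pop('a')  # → 50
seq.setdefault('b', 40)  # 40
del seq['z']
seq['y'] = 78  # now {'c': 87, 'b': 40, 'y': 78}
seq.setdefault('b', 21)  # 40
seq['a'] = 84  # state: {'c': 87, 'b': 40, 'y': 78, 'a': 84}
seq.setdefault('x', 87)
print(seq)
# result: {'c': 87, 'b': 40, 'y': 78, 'a': 84, 'x': 87}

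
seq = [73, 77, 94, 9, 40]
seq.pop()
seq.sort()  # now [9, 73, 77, 94]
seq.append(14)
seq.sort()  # [9, 14, 73, 77, 94]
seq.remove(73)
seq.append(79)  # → [9, 14, 77, 94, 79]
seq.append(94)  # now [9, 14, 77, 94, 79, 94]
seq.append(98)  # [9, 14, 77, 94, 79, 94, 98]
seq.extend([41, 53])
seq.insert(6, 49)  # [9, 14, 77, 94, 79, 94, 49, 98, 41, 53]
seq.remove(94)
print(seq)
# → [9, 14, 77, 79, 94, 49, 98, 41, 53]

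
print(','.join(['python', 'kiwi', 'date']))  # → python,kiwi,date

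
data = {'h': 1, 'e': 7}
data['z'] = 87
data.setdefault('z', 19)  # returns 87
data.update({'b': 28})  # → {'h': 1, 'e': 7, 'z': 87, 'b': 28}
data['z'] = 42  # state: {'h': 1, 'e': 7, 'z': 42, 'b': 28}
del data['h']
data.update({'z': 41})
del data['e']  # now {'z': 41, 'b': 28}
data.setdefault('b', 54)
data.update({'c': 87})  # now {'z': 41, 'b': 28, 'c': 87}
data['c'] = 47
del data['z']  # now {'b': 28, 'c': 47}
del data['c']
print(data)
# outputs {'b': 28}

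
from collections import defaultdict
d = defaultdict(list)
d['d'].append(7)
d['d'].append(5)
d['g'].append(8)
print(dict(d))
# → {'d': [7, 5], 'g': [8]}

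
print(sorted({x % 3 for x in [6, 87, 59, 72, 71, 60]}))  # [0, 2]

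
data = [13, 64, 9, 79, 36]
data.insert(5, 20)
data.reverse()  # [20, 36, 79, 9, 64, 13]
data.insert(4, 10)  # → [20, 36, 79, 9, 10, 64, 13]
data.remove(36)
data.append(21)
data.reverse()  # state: [21, 13, 64, 10, 9, 79, 20]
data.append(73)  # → [21, 13, 64, 10, 9, 79, 20, 73]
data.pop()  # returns 73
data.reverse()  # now [20, 79, 9, 10, 64, 13, 21]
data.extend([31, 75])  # [20, 79, 9, 10, 64, 13, 21, 31, 75]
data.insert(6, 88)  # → [20, 79, 9, 10, 64, 13, 88, 21, 31, 75]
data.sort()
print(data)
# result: [9, 10, 13, 20, 21, 31, 64, 75, 79, 88]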